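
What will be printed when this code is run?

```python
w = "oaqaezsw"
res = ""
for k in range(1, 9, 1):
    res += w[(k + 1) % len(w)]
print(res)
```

qaezswoa

k=1: add w[2]='q' → 'q'
k=2: add w[3]='a' → 'qa'
k=3: add w[4]='e' → 'qae'
k=4: add w[5]='z' → 'qaez'
k=5: add w[6]='s' → 'qaezs'
k=6: add w[7]='w' → 'qaezsw'
k=7: add w[0]='o' → 'qaezswo'
k=8: add w[1]='a' → 'qaezswoa'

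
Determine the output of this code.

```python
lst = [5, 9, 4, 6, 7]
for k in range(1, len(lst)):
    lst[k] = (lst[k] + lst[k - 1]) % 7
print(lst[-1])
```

3

k=1: lst[1] = (9+5)%7 = 0 → [5, 0, 4, 6, 7]
k=2: lst[2] = (4+0)%7 = 4 → [5, 0, 4, 6, 7]
k=3: lst[3] = (6+4)%7 = 3 → [5, 0, 4, 3, 7]
k=4: lst[4] = (7+3)%7 = 3 → [5, 0, 4, 3, 3]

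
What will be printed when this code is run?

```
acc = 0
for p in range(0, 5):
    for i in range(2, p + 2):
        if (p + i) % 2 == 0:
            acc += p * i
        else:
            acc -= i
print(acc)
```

p=1,i=2: odd sum, acc = 0-2 = -2
p=2,i=2: even sum, acc = (-2)+4 = 2
p=2,i=3: odd sum, acc = 2-3 = -1
p=3,i=2: odd sum, acc = (-1)-2 = -3
p=3,i=3: even sum, acc = (-3)+9 = 6
p=3,i=4: odd sum, acc = 6-4 = 2
p=4,i=2: even sum, acc = 2+8 = 10
p=4,i=3: odd sum, acc = 10-3 = 7
p=4,i=4: even sum, acc = 7+16 = 23
p=4,i=5: odd sum, acc = 23-5 = 18

18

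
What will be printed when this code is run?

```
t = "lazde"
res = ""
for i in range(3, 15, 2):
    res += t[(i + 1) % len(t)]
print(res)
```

eadlze

i=3: add t[4]='e' → 'e'
i=5: add t[1]='a' → 'ea'
i=7: add t[3]='d' → 'ead'
i=9: add t[0]='l' → 'eadl'
i=11: add t[2]='z' → 'eadlz'
i=13: add t[4]='e' → 'eadlze'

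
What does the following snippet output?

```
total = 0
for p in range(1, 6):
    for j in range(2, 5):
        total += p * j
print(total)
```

135

p=1,j=2: total = 0+2 = 2
p=1,j=3: total = 2+3 = 5
p=1,j=4: total = 5+4 = 9
p=2,j=2: total = 9+4 = 13
p=2,j=3: total = 13+6 = 19
p=2,j=4: total = 19+8 = 27
p=3,j=2: total = 27+6 = 33
p=3,j=3: total = 33+9 = 42
p=3,j=4: total = 42+12 = 54
p=4,j=2: total = 54+8 = 62
p=4,j=3: total = 62+12 = 74
p=4,j=4: total = 74+16 = 90
p=5,j=2: total = 90+10 = 100
p=5,j=3: total = 100+15 = 115
p=5,j=4: total = 115+20 = 135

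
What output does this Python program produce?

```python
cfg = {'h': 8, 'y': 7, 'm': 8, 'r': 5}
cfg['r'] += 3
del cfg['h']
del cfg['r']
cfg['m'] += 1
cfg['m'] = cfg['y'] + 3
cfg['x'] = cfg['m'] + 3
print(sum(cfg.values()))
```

30

cfg['r'] = 5+3 = 8 → {'h': 8, 'y': 7, 'm': 8, 'r': 8}
del 'h' → {'y': 7, 'm': 8, 'r': 8}
del 'r' → {'y': 7, 'm': 8}
cfg['m'] = 8+1 = 9 → {'y': 7, 'm': 9}
cfg['m'] = cfg['y']+3 = 10 → {'y': 7, 'm': 10}
cfg['x'] = cfg['m']+3 = 13 → {'y': 7, 'm': 10, 'x': 13}
sum of values = 30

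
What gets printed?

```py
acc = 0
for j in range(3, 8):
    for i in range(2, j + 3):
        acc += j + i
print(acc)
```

300

j=3,i=2: acc = 0+5 = 5
j=3,i=3: acc = 5+6 = 11
j=3,i=4: acc = 11+7 = 18
j=3,i=5: acc = 18+8 = 26
j=4,i=2: acc = 26+6 = 32
j=4,i=3: acc = 32+7 = 39
j=4,i=4: acc = 39+8 = 47
j=4,i=5: acc = 47+9 = 56
j=4,i=6: acc = 56+10 = 66
j=5,i=2: acc = 66+7 = 73
j=5,i=3: acc = 73+8 = 81
j=5,i=4: acc = 81+9 = 90
j=5,i=5: acc = 90+10 = 100
j=5,i=6: acc = 100+11 = 111
j=5,i=7: acc = 111+12 = 123
j=6,i=2: acc = 123+8 = 131
j=6,i=3: acc = 131+9 = 140
j=6,i=4: acc = 140+10 = 150
j=6,i=5: acc = 150+11 = 161
j=6,i=6: acc = 161+12 = 173
j=6,i=7: acc = 173+13 = 186
j=6,i=8: acc = 186+14 = 200
j=7,i=2: acc = 200+9 = 209
j=7,i=3: acc = 209+10 = 219
j=7,i=4: acc = 219+11 = 230
j=7,i=5: acc = 230+12 = 242
j=7,i=6: acc = 242+13 = 255
j=7,i=7: acc = 255+14 = 269
j=7,i=8: acc = 269+15 = 284
j=7,i=9: acc = 284+16 = 300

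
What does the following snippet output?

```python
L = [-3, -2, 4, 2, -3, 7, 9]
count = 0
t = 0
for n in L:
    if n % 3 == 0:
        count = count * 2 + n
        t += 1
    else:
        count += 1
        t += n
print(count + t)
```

19

n=-3: %3==0, count = 0*2+(-3) = -3; t=1
n=-2: not %3==0, count = (-3)+1 = -2; t=-1
n=4: not %3==0, count = (-2)+1 = -1; t=3
n=2: not %3==0, count = (-1)+1 = 0; t=5
n=-3: %3==0, count = 0*2+(-3) = -3; t=6
n=7: not %3==0, count = (-3)+1 = -2; t=13
n=9: %3==0, count = (-2)*2+9 = 5; t=14
count+t = 5+14 = 19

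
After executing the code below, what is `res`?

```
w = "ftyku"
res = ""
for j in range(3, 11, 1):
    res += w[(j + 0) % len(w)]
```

j=3: add w[3]='k' → 'k'
j=4: add w[4]='u' → 'ku'
j=5: add w[0]='f' → 'kuf'
j=6: add w[1]='t' → 'kuft'
j=7: add w[2]='y' → 'kufty'
j=8: add w[3]='k' → 'kuftyk'
j=9: add w[4]='u' → 'kuftyku'
j=10: add w[0]='f' → 'kuftykuf'

'kuftykuf'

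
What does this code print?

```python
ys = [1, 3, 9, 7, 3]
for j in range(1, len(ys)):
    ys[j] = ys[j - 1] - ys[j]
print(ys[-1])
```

-21

j=1: ys[1] = 1-3 = -2 → [1, -2, 9, 7, 3]
j=2: ys[2] = (-2)-9 = -11 → [1, -2, -11, 7, 3]
j=3: ys[3] = (-11)-7 = -18 → [1, -2, -11, -18, 3]
j=4: ys[4] = (-18)-3 = -21 → [1, -2, -11, -18, -21]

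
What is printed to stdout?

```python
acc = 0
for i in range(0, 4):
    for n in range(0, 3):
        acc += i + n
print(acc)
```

30

i=0,n=0: acc = 0+0 = 0
i=0,n=1: acc = 0+1 = 1
i=0,n=2: acc = 1+2 = 3
i=1,n=0: acc = 3+1 = 4
i=1,n=1: acc = 4+2 = 6
i=1,n=2: acc = 6+3 = 9
i=2,n=0: acc = 9+2 = 11
i=2,n=1: acc = 11+3 = 14
i=2,n=2: acc = 14+4 = 18
i=3,n=0: acc = 18+3 = 21
i=3,n=1: acc = 21+4 = 25
i=3,n=2: acc = 25+5 = 30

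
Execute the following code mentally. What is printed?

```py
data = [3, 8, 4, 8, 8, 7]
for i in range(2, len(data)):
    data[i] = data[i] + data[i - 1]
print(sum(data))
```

i=2: data[2] = 4+8 = 12 → [3, 8, 12, 8, 8, 7]
i=3: data[3] = 8+12 = 20 → [3, 8, 12, 20, 8, 7]
i=4: data[4] = 8+20 = 28 → [3, 8, 12, 20, 28, 7]
i=5: data[5] = 7+28 = 35 → [3, 8, 12, 20, 28, 35]
sum = 106

106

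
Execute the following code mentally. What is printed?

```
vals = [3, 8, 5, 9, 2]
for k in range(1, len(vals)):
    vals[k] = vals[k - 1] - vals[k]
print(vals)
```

k=1: vals[1] = 3-8 = -5 → [3, -5, 5, 9, 2]
k=2: vals[2] = (-5)-5 = -10 → [3, -5, -10, 9, 2]
k=3: vals[3] = (-10)-9 = -19 → [3, -5, -10, -19, 2]
k=4: vals[4] = (-19)-2 = -21 → [3, -5, -10, -19, -21]

[3, -5, -10, -19, -21]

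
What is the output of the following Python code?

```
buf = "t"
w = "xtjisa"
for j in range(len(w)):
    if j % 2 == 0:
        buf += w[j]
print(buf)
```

txjs

j=0: add 'x' → 'tx'
j=1: skip
j=2: add 'j' → 'txj'
j=3: skip
j=4: add 's' → 'txjs'
j=5: skip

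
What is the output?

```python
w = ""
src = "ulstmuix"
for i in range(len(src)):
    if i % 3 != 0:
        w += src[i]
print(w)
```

i=0: skip
i=1: add 'l' → 'l'
i=2: add 's' → 'ls'
i=3: skip
i=4: add 'm' → 'lsm'
i=5: add 'u' → 'lsmu'
i=6: skip
i=7: add 'x' → 'lsmux'

lsmux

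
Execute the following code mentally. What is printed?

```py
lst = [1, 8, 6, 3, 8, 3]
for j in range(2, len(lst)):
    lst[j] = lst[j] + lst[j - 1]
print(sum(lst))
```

93

j=2: lst[2] = 6+8 = 14 → [1, 8, 14, 3, 8, 3]
j=3: lst[3] = 3+14 = 17 → [1, 8, 14, 17, 8, 3]
j=4: lst[4] = 8+17 = 25 → [1, 8, 14, 17, 25, 3]
j=5: lst[5] = 3+25 = 28 → [1, 8, 14, 17, 25, 28]
sum = 93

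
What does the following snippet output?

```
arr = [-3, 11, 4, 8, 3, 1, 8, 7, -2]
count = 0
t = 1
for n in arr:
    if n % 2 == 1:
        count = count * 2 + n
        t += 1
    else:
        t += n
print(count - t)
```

n=-3: odd, count = 0*2+(-3) = -3; t=2
n=11: odd, count = (-3)*2+11 = 5; t=3
n=4: not odd; t=7
n=8: not odd; t=15
n=3: odd, count = 5*2+3 = 13; t=16
n=1: odd, count = 13*2+1 = 27; t=17
n=8: not odd; t=25
n=7: odd, count = 27*2+7 = 61; t=26
n=-2: not odd; t=24
count-t = 61-24 = 37

37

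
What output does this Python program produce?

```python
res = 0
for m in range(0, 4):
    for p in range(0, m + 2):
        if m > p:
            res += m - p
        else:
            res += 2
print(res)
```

m=0,p=0: not 0>0, res = 0+2 = 2
m=0,p=1: not 0>1, res = 2+2 = 4
m=1,p=0: 1>0, res = 4+1 = 5
m=1,p=1: not 1>1, res = 5+2 = 7
m=1,p=2: not 1>2, res = 7+2 = 9
m=2,p=0: 2>0, res = 9+2 = 11
m=2,p=1: 2>1, res = 11+1 = 12
m=2,p=2: not 2>2, res = 12+2 = 14
m=2,p=3: not 2>3, res = 14+2 = 16
m=3,p=0: 3>0, res = 16+3 = 19
m=3,p=1: 3>1, res = 19+2 = 21
m=3,p=2: 3>2, res = 21+1 = 22
m=3,p=3: not 3>3, res = 22+2 = 24
m=3,p=4: not 3>4, res = 24+2 = 26

26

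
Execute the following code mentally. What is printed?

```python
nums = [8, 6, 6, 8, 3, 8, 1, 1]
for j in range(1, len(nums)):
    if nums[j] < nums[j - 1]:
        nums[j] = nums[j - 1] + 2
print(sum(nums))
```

120

j=1: 6<8, nums[1] = 8+2 = 10 → [8, 10, 6, 8, 3, 8, 1, 1]
j=2: 6<10, nums[2] = 10+2 = 12 → [8, 10, 12, 8, 3, 8, 1, 1]
j=3: 8<12, nums[3] = 12+2 = 14 → [8, 10, 12, 14, 3, 8, 1, 1]
j=4: 3<14, nums[4] = 14+2 = 16 → [8, 10, 12, 14, 16, 8, 1, 1]
j=5: 8<16, nums[5] = 16+2 = 18 → [8, 10, 12, 14, 16, 18, 1, 1]
j=6: 1<18, nums[6] = 18+2 = 20 → [8, 10, 12, 14, 16, 18, 20, 1]
j=7: 1<20, nums[7] = 20+2 = 22 → [8, 10, 12, 14, 16, 18, 20, 22]
sum = 120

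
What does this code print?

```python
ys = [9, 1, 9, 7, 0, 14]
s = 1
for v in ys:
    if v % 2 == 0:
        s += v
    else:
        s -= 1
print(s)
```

11

v=9: not even, s = 1-1 = 0
v=1: not even, s = 0-1 = -1
v=9: not even, s = (-1)-1 = -2
v=7: not even, s = (-2)-1 = -3
v=0: even, s = (-3)+0 = -3
v=14: even, s = (-3)+14 = 11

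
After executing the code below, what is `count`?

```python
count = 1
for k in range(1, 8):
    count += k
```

k=1: count = 1+1 = 2
k=2: count = 2+2 = 4
k=3: count = 4+3 = 7
k=4: count = 7+4 = 11
k=5: count = 11+5 = 16
k=6: count = 16+6 = 22
k=7: count = 22+7 = 29

29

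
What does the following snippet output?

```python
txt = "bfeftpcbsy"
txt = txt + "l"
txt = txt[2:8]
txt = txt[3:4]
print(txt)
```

p

+ 'l' → 'bfeftpcbsyl'
slice [2:8] → 'eftpcb'
slice [3:4] → 'p'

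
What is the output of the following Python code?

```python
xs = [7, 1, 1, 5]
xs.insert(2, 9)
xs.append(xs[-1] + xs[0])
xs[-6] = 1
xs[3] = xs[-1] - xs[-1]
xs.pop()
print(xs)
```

insert 9 at 2 → [7, 1, 9, 1, 5]
append xs[-1]+xs[0] = 5+7 = 12 → [7, 1, 9, 1, 5, 12]
xs[-6] = 1 → [1, 1, 9, 1, 5, 12]
xs[3] = xs[-1]-xs[-1] = 12-12 = 0 → [1, 1, 9, 0, 5, 12]
pop() removes 12 → [1, 1, 9, 0, 5]

[1, 1, 9, 0, 5]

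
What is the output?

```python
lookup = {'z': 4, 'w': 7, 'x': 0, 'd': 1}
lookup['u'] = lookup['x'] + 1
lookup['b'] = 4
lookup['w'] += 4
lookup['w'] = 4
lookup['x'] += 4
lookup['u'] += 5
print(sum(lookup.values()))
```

23

lookup['u'] = lookup['x']+1 = 1 → {'z': 4, 'w': 7, 'x': 0, 'd': 1, 'u': 1}
lookup['b'] = 4 → {'z': 4, 'w': 7, 'x': 0, 'd': 1, 'u': 1, 'b': 4}
lookup['w'] = 7+4 = 11 → {'z': 4, 'w': 11, 'x': 0, 'd': 1, 'u': 1, 'b': 4}
lookup['w'] = 4 → {'z': 4, 'w': 4, 'x': 0, 'd': 1, 'u': 1, 'b': 4}
lookup['x'] = 0+4 = 4 → {'z': 4, 'w': 4, 'x': 4, 'd': 1, 'u': 1, 'b': 4}
lookup['u'] = 1+5 = 6 → {'z': 4, 'w': 4, 'x': 4, 'd': 1, 'u': 6, 'b': 4}
sum of values = 23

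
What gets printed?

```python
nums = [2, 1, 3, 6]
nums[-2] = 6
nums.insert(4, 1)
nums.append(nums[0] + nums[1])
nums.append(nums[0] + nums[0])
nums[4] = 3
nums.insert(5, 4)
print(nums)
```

nums[-2] = 6 → [2, 1, 6, 6]
insert 1 at 4 → [2, 1, 6, 6, 1]
append nums[0]+nums[1] = 2+1 = 3 → [2, 1, 6, 6, 1, 3]
append nums[0]+nums[0] = 2+2 = 4 → [2, 1, 6, 6, 1, 3, 4]
nums[4] = 3 → [2, 1, 6, 6, 3, 3, 4]
insert 4 at 5 → [2, 1, 6, 6, 3, 4, 3, 4]

[2, 1, 6, 6, 3, 4, 3, 4]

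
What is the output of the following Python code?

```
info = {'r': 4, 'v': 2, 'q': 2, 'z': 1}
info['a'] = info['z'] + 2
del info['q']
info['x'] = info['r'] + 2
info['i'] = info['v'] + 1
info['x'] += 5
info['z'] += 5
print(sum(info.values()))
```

29

info['a'] = info['z']+2 = 3 → {'r': 4, 'v': 2, 'q': 2, 'z': 1, 'a': 3}
del 'q' → {'r': 4, 'v': 2, 'z': 1, 'a': 3}
info['x'] = info['r']+2 = 6 → {'r': 4, 'v': 2, 'z': 1, 'a': 3, 'x': 6}
info['i'] = info['v']+1 = 3 → {'r': 4, 'v': 2, 'z': 1, 'a': 3, 'x': 6, 'i': 3}
info['x'] = 6+5 = 11 → {'r': 4, 'v': 2, 'z': 1, 'a': 3, 'x': 11, 'i': 3}
info['z'] = 1+5 = 6 → {'r': 4, 'v': 2, 'z': 6, 'a': 3, 'x': 11, 'i': 3}
sum of values = 29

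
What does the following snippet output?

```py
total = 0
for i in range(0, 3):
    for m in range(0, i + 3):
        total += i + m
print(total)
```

33

i=0,m=0: total = 0+0 = 0
i=0,m=1: total = 0+1 = 1
i=0,m=2: total = 1+2 = 3
i=1,m=0: total = 3+1 = 4
i=1,m=1: total = 4+2 = 6
i=1,m=2: total = 6+3 = 9
i=1,m=3: total = 9+4 = 13
i=2,m=0: total = 13+2 = 15
i=2,m=1: total = 15+3 = 18
i=2,m=2: total = 18+4 = 22
i=2,m=3: total = 22+5 = 27
i=2,m=4: total = 27+6 = 33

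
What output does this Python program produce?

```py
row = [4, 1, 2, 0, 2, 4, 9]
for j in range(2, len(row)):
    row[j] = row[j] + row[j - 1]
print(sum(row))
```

j=2: row[2] = 2+1 = 3 → [4, 1, 3, 0, 2, 4, 9]
j=3: row[3] = 0+3 = 3 → [4, 1, 3, 3, 2, 4, 9]
j=4: row[4] = 2+3 = 5 → [4, 1, 3, 3, 5, 4, 9]
j=5: row[5] = 4+5 = 9 → [4, 1, 3, 3, 5, 9, 9]
j=6: row[6] = 9+9 = 18 → [4, 1, 3, 3, 5, 9, 18]
sum = 43

43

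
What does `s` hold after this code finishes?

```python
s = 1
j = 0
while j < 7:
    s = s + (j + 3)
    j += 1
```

j=0: s = 1+3 = 4
j=1: s = 4+4 = 8
j=2: s = 8+5 = 13
j=3: s = 13+6 = 19
j=4: s = 19+7 = 26
j=5: s = 26+8 = 34
j=6: s = 34+9 = 43

43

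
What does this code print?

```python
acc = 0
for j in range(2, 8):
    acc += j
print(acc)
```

j=2: acc = 0+2 = 2
j=3: acc = 2+3 = 5
j=4: acc = 5+4 = 9
j=5: acc = 9+5 = 14
j=6: acc = 14+6 = 20
j=7: acc = 20+7 = 27

27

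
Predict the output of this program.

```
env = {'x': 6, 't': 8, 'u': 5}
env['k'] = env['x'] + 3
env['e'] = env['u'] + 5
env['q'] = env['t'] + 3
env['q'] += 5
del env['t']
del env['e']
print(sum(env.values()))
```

36

env['k'] = env['x']+3 = 9 → {'x': 6, 't': 8, 'u': 5, 'k': 9}
env['e'] = env['u']+5 = 10 → {'x': 6, 't': 8, 'u': 5, 'k': 9, 'e': 10}
env['q'] = env['t']+3 = 11 → {'x': 6, 't': 8, 'u': 5, 'k': 9, 'e': 10, 'q': 11}
env['q'] = 11+5 = 16 → {'x': 6, 't': 8, 'u': 5, 'k': 9, 'e': 10, 'q': 16}
del 't' → {'x': 6, 'u': 5, 'k': 9, 'e': 10, 'q': 16}
del 'e' → {'x': 6, 'u': 5, 'k': 9, 'q': 16}
sum of values = 36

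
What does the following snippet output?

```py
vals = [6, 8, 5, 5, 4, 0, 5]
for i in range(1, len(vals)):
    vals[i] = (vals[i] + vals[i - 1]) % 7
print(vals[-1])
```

5

i=1: vals[1] = (8+6)%7 = 0 → [6, 0, 5, 5, 4, 0, 5]
i=2: vals[2] = (5+0)%7 = 5 → [6, 0, 5, 5, 4, 0, 5]
i=3: vals[3] = (5+5)%7 = 3 → [6, 0, 5, 3, 4, 0, 5]
i=4: vals[4] = (4+3)%7 = 0 → [6, 0, 5, 3, 0, 0, 5]
i=5: vals[5] = (0+0)%7 = 0 → [6, 0, 5, 3, 0, 0, 5]
i=6: vals[6] = (5+0)%7 = 5 → [6, 0, 5, 3, 0, 0, 5]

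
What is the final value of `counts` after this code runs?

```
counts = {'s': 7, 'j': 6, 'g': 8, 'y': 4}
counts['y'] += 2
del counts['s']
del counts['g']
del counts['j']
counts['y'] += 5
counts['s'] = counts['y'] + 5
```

{'y': 11, 's': 16}

counts['y'] = 4+2 = 6 → {'s': 7, 'j': 6, 'g': 8, 'y': 6}
del 's' → {'j': 6, 'g': 8, 'y': 6}
del 'g' → {'j': 6, 'y': 6}
del 'j' → {'y': 6}
counts['y'] = 6+5 = 11 → {'y': 11}
counts['s'] = counts['y']+5 = 16 → {'y': 11, 's': 16}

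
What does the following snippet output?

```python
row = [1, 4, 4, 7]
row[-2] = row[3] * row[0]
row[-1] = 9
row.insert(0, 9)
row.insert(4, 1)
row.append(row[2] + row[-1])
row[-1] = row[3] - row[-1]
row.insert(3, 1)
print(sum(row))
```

row[-2] = row[3]*row[0] = 7*1 = 7 → [1, 4, 7, 7]
row[-1] = 9 → [1, 4, 7, 9]
insert 9 at 0 → [9, 1, 4, 7, 9]
insert 1 at 4 → [9, 1, 4, 7, 1, 9]
append row[2]+row[-1] = 4+9 = 13 → [9, 1, 4, 7, 1, 9, 13]
row[-1] = row[3]-row[-1] = 7-13 = -6 → [9, 1, 4, 7, 1, 9, -6]
insert 1 at 3 → [9, 1, 4, 1, 7, 1, 9, -6]
sum = 26

26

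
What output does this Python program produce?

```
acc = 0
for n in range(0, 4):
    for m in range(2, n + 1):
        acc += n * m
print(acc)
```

n=2,m=2: acc = 0+4 = 4
n=3,m=2: acc = 4+6 = 10
n=3,m=3: acc = 10+9 = 19

19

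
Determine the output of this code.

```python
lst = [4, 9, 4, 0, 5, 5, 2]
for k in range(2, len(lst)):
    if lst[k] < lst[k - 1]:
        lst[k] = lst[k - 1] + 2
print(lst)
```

k=2: 4<9, lst[2] = 9+2 = 11 → [4, 9, 11, 0, 5, 5, 2]
k=3: 0<11, lst[3] = 11+2 = 13 → [4, 9, 11, 13, 5, 5, 2]
k=4: 5<13, lst[4] = 13+2 = 15 → [4, 9, 11, 13, 15, 5, 2]
k=5: 5<15, lst[5] = 15+2 = 17 → [4, 9, 11, 13, 15, 17, 2]
k=6: 2<17, lst[6] = 17+2 = 19 → [4, 9, 11, 13, 15, 17, 19]

[4, 9, 11, 13, 15, 17, 19]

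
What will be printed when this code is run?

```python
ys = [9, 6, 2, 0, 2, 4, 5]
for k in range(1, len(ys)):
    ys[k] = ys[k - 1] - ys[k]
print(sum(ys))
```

k=1: ys[1] = 9-6 = 3 → [9, 3, 2, 0, 2, 4, 5]
k=2: ys[2] = 3-2 = 1 → [9, 3, 1, 0, 2, 4, 5]
k=3: ys[3] = 1-0 = 1 → [9, 3, 1, 1, 2, 4, 5]
k=4: ys[4] = 1-2 = -1 → [9, 3, 1, 1, -1, 4, 5]
k=5: ys[5] = (-1)-4 = -5 → [9, 3, 1, 1, -1, -5, 5]
k=6: ys[6] = (-5)-5 = -10 → [9, 3, 1, 1, -1, -5, -10]
sum = -2

-2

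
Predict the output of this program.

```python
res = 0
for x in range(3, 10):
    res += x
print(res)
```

42

x=3: res = 0+3 = 3
x=4: res = 3+4 = 7
x=5: res = 7+5 = 12
x=6: res = 12+6 = 18
x=7: res = 18+7 = 25
x=8: res = 25+8 = 33
x=9: res = 33+9 = 42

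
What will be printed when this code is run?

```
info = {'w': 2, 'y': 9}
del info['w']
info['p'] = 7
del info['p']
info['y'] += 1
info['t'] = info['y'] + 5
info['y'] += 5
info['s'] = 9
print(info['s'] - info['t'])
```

-6

del 'w' → {'y': 9}
info['p'] = 7 → {'y': 9, 'p': 7}
del 'p' → {'y': 9}
info['y'] = 9+1 = 10 → {'y': 10}
info['t'] = info['y']+5 = 15 → {'y': 10, 't': 15}
info['y'] = 10+5 = 15 → {'y': 15, 't': 15}
info['s'] = 9 → {'y': 15, 't': 15, 's': 9}
info['s']-info['t'] = 9-15 = -6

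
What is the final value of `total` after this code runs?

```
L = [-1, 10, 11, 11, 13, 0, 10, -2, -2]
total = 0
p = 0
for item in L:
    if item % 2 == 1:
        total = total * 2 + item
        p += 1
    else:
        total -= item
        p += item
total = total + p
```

5

item=-1: odd, total = 0*2+(-1) = -1; p=1
item=10: not odd, total = (-1)-10 = -11; p=11
item=11: odd, total = (-11)*2+11 = -11; p=12
item=11: odd, total = (-11)*2+11 = -11; p=13
item=13: odd, total = (-11)*2+13 = -9; p=14
item=0: not odd, total = (-9)-0 = -9; p=14
item=10: not odd, total = (-9)-10 = -19; p=24
item=-2: not odd, total = (-19)-(-2) = -17; p=22
item=-2: not odd, total = (-17)-(-2) = -15; p=20
total+p = (-15)+20 = 5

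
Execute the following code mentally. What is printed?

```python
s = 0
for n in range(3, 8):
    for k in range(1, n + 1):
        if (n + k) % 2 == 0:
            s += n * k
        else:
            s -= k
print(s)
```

232

n=3,k=1: even sum, s = 0+3 = 3
n=3,k=2: odd sum, s = 3-2 = 1
n=3,k=3: even sum, s = 1+9 = 10
n=4,k=1: odd sum, s = 10-1 = 9
n=4,k=2: even sum, s = 9+8 = 17
n=4,k=3: odd sum, s = 17-3 = 14
n=4,k=4: even sum, s = 14+16 = 30
n=5,k=1: even sum, s = 30+5 = 35
n=5,k=2: odd sum, s = 35-2 = 33
n=5,k=3: even sum, s = 33+15 = 48
n=5,k=4: odd sum, s = 48-4 = 44
n=5,k=5: even sum, s = 44+25 = 69
n=6,k=1: odd sum, s = 69-1 = 68
n=6,k=2: even sum, s = 68+12 = 80
n=6,k=3: odd sum, s = 80-3 = 77
n=6,k=4: even sum, s = 77+24 = 101
n=6,k=5: odd sum, s = 101-5 = 96
n=6,k=6: even sum, s = 96+36 = 132
n=7,k=1: even sum, s = 132+7 = 139
n=7,k=2: odd sum, s = 139-2 = 137
n=7,k=3: even sum, s = 137+21 = 158
n=7,k=4: odd sum, s = 158-4 = 154
n=7,k=5: even sum, s = 154+35 = 189
n=7,k=6: odd sum, s = 189-6 = 183
n=7,k=7: even sum, s = 183+49 = 232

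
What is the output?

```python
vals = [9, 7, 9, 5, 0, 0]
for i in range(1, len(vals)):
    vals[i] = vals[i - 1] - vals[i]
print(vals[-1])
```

i=1: vals[1] = 9-7 = 2 → [9, 2, 9, 5, 0, 0]
i=2: vals[2] = 2-9 = -7 → [9, 2, -7, 5, 0, 0]
i=3: vals[3] = (-7)-5 = -12 → [9, 2, -7, -12, 0, 0]
i=4: vals[4] = (-12)-0 = -12 → [9, 2, -7, -12, -12, 0]
i=5: vals[5] = (-12)-0 = -12 → [9, 2, -7, -12, -12, -12]

-12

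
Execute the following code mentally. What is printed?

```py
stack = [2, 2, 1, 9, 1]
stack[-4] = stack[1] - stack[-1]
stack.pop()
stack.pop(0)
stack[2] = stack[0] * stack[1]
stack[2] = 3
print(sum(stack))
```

stack[-4] = stack[1]-stack[-1] = 2-1 = 1 → [2, 1, 1, 9, 1]
pop() removes 1 → [2, 1, 1, 9]
pop(0) removes 2 → [1, 1, 9]
stack[2] = stack[0]*stack[1] = 1*1 = 1 → [1, 1, 1]
stack[2] = 3 → [1, 1, 3]
sum = 5

5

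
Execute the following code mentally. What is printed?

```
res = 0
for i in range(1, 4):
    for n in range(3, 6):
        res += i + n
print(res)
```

i=1,n=3: res = 0+4 = 4
i=1,n=4: res = 4+5 = 9
i=1,n=5: res = 9+6 = 15
i=2,n=3: res = 15+5 = 20
i=2,n=4: res = 20+6 = 26
i=2,n=5: res = 26+7 = 33
i=3,n=3: res = 33+6 = 39
i=3,n=4: res = 39+7 = 46
i=3,n=5: res = 46+8 = 54

54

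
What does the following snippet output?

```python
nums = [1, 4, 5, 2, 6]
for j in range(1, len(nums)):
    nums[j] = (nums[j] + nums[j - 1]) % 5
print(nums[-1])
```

j=1: nums[1] = (4+1)%5 = 0 → [1, 0, 5, 2, 6]
j=2: nums[2] = (5+0)%5 = 0 → [1, 0, 0, 2, 6]
j=3: nums[3] = (2+0)%5 = 2 → [1, 0, 0, 2, 6]
j=4: nums[4] = (6+2)%5 = 3 → [1, 0, 0, 2, 3]

3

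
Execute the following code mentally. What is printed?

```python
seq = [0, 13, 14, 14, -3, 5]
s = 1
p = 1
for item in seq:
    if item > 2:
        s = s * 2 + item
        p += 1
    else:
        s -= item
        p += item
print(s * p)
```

item=0: not >2, s = 1-0 = 1; p=1
item=13: >2, s = 1*2+13 = 15; p=2
item=14: >2, s = 15*2+14 = 44; p=3
item=14: >2, s = 44*2+14 = 102; p=4
item=-3: not >2, s = 102-(-3) = 105; p=1
item=5: >2, s = 105*2+5 = 215; p=2
s*p = 215*2 = 430

430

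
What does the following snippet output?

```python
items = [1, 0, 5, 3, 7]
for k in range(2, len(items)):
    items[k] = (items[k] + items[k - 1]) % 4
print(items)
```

[1, 0, 1, 0, 3]

k=2: items[2] = (5+0)%4 = 1 → [1, 0, 1, 3, 7]
k=3: items[3] = (3+1)%4 = 0 → [1, 0, 1, 0, 7]
k=4: items[4] = (7+0)%4 = 3 → [1, 0, 1, 0, 3]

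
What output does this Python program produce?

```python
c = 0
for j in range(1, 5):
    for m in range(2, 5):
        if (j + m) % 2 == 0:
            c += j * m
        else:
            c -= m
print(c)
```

30

j=1,m=2: odd sum, c = 0-2 = -2
j=1,m=3: even sum, c = (-2)+3 = 1
j=1,m=4: odd sum, c = 1-4 = -3
j=2,m=2: even sum, c = (-3)+4 = 1
j=2,m=3: odd sum, c = 1-3 = -2
j=2,m=4: even sum, c = (-2)+8 = 6
j=3,m=2: odd sum, c = 6-2 = 4
j=3,m=3: even sum, c = 4+9 = 13
j=3,m=4: odd sum, c = 13-4 = 9
j=4,m=2: even sum, c = 9+8 = 17
j=4,m=3: odd sum, c = 17-3 = 14
j=4,m=4: even sum, c = 14+16 = 30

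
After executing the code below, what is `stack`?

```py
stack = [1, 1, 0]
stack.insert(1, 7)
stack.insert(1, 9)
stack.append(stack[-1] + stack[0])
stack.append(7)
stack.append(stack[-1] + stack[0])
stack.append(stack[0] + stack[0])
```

insert 7 at 1 → [1, 7, 1, 0]
insert 9 at 1 → [1, 9, 7, 1, 0]
append stack[-1]+stack[0] = 0+1 = 1 → [1, 9, 7, 1, 0, 1]
append 7 → [1, 9, 7, 1, 0, 1, 7]
append stack[-1]+stack[0] = 7+1 = 8 → [1, 9, 7, 1, 0, 1, 7, 8]
append stack[0]+stack[0] = 1+1 = 2 → [1, 9, 7, 1, 0, 1, 7, 8, 2]

[1, 9, 7, 1, 0, 1, 7, 8, 2]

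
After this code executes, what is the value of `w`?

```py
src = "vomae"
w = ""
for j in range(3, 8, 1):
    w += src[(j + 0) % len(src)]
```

'aevom'

j=3: add src[3]='a' → 'a'
j=4: add src[4]='e' → 'ae'
j=5: add src[0]='v' → 'aev'
j=6: add src[1]='o' → 'aevo'
j=7: add src[2]='m' → 'aevom'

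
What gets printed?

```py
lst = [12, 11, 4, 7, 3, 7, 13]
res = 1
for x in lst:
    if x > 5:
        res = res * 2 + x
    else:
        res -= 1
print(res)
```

x=12: >5, res = 1*2+12 = 14
x=11: >5, res = 14*2+11 = 39
x=4: not >5, res = 39-1 = 38
x=7: >5, res = 38*2+7 = 83
x=3: not >5, res = 83-1 = 82
x=7: >5, res = 82*2+7 = 171
x=13: >5, res = 171*2+13 = 355

355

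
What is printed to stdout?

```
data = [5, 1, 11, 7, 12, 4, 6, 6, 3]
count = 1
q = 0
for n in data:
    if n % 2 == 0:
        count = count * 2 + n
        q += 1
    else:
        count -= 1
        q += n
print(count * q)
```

2511

n=5: not even, count = 1-1 = 0; q=5
n=1: not even, count = 0-1 = -1; q=6
n=11: not even, count = (-1)-1 = -2; q=17
n=7: not even, count = (-2)-1 = -3; q=24
n=12: even, count = (-3)*2+12 = 6; q=25
n=4: even, count = 6*2+4 = 16; q=26
n=6: even, count = 16*2+6 = 38; q=27
n=6: even, count = 38*2+6 = 82; q=28
n=3: not even, count = 82-1 = 81; q=31
count*q = 81*31 = 2511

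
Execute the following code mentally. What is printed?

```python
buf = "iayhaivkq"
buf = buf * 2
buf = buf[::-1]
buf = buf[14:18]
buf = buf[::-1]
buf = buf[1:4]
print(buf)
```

ayh

repeat ×2 → 'iayhaivkqiayhaivkq'
reverse → 'qkviahyaiqkviahyai'
slice [14:18] → 'hyai'
reverse → 'iayh'
slice [1:4] → 'ayh'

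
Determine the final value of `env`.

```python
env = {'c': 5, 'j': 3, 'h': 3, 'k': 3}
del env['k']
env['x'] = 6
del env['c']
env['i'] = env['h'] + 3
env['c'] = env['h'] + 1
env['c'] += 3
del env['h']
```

{'j': 3, 'x': 6, 'i': 6, 'c': 7}

del 'k' → {'c': 5, 'j': 3, 'h': 3}
env['x'] = 6 → {'c': 5, 'j': 3, 'h': 3, 'x': 6}
del 'c' → {'j': 3, 'h': 3, 'x': 6}
env['i'] = env['h']+3 = 6 → {'j': 3, 'h': 3, 'x': 6, 'i': 6}
env['c'] = env['h']+1 = 4 → {'j': 3, 'h': 3, 'x': 6, 'i': 6, 'c': 4}
env['c'] = 4+3 = 7 → {'j': 3, 'h': 3, 'x': 6, 'i': 6, 'c': 7}
del 'h' → {'j': 3, 'x': 6, 'i': 6, 'c': 7}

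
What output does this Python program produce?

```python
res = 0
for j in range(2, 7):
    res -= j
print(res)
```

j=2: res = 0-2 = -2
j=3: res = (-2)-3 = -5
j=4: res = (-5)-4 = -9
j=5: res = (-9)-5 = -14
j=6: res = (-14)-6 = -20

-20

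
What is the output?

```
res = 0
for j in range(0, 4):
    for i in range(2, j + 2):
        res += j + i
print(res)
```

j=1,i=2: res = 0+3 = 3
j=2,i=2: res = 3+4 = 7
j=2,i=3: res = 7+5 = 12
j=3,i=2: res = 12+5 = 17
j=3,i=3: res = 17+6 = 23
j=3,i=4: res = 23+7 = 30

30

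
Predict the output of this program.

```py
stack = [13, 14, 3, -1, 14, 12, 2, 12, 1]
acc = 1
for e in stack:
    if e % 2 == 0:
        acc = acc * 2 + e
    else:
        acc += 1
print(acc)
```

e=13: not even, acc = 1+1 = 2
e=14: even, acc = 2*2+14 = 18
e=3: not even, acc = 18+1 = 19
e=-1: not even, acc = 19+1 = 20
e=14: even, acc = 20*2+14 = 54
e=12: even, acc = 54*2+12 = 120
e=2: even, acc = 120*2+2 = 242
e=12: even, acc = 242*2+12 = 496
e=1: not even, acc = 496+1 = 497

497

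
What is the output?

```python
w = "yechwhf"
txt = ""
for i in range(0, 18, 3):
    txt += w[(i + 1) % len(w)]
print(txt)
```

i=0: add w[1]='e' → 'e'
i=3: add w[4]='w' → 'ew'
i=6: add w[0]='y' → 'ewy'
i=9: add w[3]='h' → 'ewyh'
i=12: add w[6]='f' → 'ewyhf'
i=15: add w[2]='c' → 'ewyhfc'

ewyhfc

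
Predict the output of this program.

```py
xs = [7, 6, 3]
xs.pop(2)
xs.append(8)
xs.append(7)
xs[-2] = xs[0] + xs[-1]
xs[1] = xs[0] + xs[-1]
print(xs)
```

pop(2) removes 3 → [7, 6]
append 8 → [7, 6, 8]
append 7 → [7, 6, 8, 7]
xs[-2] = xs[0]+xs[-1] = 7+7 = 14 → [7, 6, 14, 7]
xs[1] = xs[0]+xs[-1] = 7+7 = 14 → [7, 14, 14, 7]

[7, 14, 14, 7]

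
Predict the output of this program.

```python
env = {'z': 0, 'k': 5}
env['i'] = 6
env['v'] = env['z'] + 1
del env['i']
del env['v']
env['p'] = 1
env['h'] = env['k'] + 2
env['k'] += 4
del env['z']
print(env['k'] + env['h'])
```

env['i'] = 6 → {'z': 0, 'k': 5, 'i': 6}
env['v'] = env['z']+1 = 1 → {'z': 0, 'k': 5, 'i': 6, 'v': 1}
del 'i' → {'z': 0, 'k': 5, 'v': 1}
del 'v' → {'z': 0, 'k': 5}
env['p'] = 1 → {'z': 0, 'k': 5, 'p': 1}
env['h'] = env['k']+2 = 7 → {'z': 0, 'k': 5, 'p': 1, 'h': 7}
env['k'] = 5+4 = 9 → {'z': 0, 'k': 9, 'p': 1, 'h': 7}
del 'z' → {'k': 9, 'p': 1, 'h': 7}
env['k']+env['h'] = 9+7 = 16

16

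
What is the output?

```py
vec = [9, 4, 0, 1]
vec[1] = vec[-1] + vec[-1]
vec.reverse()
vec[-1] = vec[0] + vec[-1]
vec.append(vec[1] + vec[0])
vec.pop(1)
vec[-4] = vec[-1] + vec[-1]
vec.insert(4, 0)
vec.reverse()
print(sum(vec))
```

15

vec[1] = vec[-1]+vec[-1] = 1+1 = 2 → [9, 2, 0, 1]
reverse → [1, 0, 2, 9]
vec[-1] = vec[0]+vec[-1] = 1+9 = 10 → [1, 0, 2, 10]
append vec[1]+vec[0] = 0+1 = 1 → [1, 0, 2, 10, 1]
pop(1) removes 0 → [1, 2, 10, 1]
vec[-4] = vec[-1]+vec[-1] = 1+1 = 2 → [2, 2, 10, 1]
insert 0 at 4 → [2, 2, 10, 1, 0]
reverse → [0, 1, 10, 2, 2]
sum = 15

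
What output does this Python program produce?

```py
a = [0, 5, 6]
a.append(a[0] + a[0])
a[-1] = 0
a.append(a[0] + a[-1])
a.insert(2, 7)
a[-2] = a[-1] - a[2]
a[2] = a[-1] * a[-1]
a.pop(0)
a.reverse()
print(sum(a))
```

append a[0]+a[0] = 0+0 = 0 → [0, 5, 6, 0]
a[-1] = 0 → [0, 5, 6, 0]
append a[0]+a[-1] = 0+0 = 0 → [0, 5, 6, 0, 0]
insert 7 at 2 → [0, 5, 7, 6, 0, 0]
a[-2] = a[-1]-a[2] = 0-7 = -7 → [0, 5, 7, 6, -7, 0]
a[2] = a[-1]*a[-1] = 0*0 = 0 → [0, 5, 0, 6, -7, 0]
pop(0) removes 0 → [5, 0, 6, -7, 0]
reverse → [0, -7, 6, 0, 5]
sum = 4

4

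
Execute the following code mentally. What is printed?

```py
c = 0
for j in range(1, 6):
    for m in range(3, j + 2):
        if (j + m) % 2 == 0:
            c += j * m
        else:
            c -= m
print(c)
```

j=2,m=3: odd sum, c = 0-3 = -3
j=3,m=3: even sum, c = (-3)+9 = 6
j=3,m=4: odd sum, c = 6-4 = 2
j=4,m=3: odd sum, c = 2-3 = -1
j=4,m=4: even sum, c = (-1)+16 = 15
j=4,m=5: odd sum, c = 15-5 = 10
j=5,m=3: even sum, c = 10+15 = 25
j=5,m=4: odd sum, c = 25-4 = 21
j=5,m=5: even sum, c = 21+25 = 46
j=5,m=6: odd sum, c = 46-6 = 40

40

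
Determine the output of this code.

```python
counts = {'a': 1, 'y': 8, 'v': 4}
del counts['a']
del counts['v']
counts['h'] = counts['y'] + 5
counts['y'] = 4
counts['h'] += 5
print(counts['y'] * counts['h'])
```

del 'a' → {'y': 8, 'v': 4}
del 'v' → {'y': 8}
counts['h'] = counts['y']+5 = 13 → {'y': 8, 'h': 13}
counts['y'] = 4 → {'y': 4, 'h': 13}
counts['h'] = 13+5 = 18 → {'y': 4, 'h': 18}
counts['y']*counts['h'] = 4*18 = 72

72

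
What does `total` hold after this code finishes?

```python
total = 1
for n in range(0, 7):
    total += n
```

22

n=0: total = 1+0 = 1
n=1: total = 1+1 = 2
n=2: total = 2+2 = 4
n=3: total = 4+3 = 7
n=4: total = 7+4 = 11
n=5: total = 11+5 = 16
n=6: total = 16+6 = 22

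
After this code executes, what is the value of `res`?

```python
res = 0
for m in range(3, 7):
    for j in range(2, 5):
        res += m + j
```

m=3,j=2: res = 0+5 = 5
m=3,j=3: res = 5+6 = 11
m=3,j=4: res = 11+7 = 18
m=4,j=2: res = 18+6 = 24
m=4,j=3: res = 24+7 = 31
m=4,j=4: res = 31+8 = 39
m=5,j=2: res = 39+7 = 46
m=5,j=3: res = 46+8 = 54
m=5,j=4: res = 54+9 = 63
m=6,j=2: res = 63+8 = 71
m=6,j=3: res = 71+9 = 80
m=6,j=4: res = 80+10 = 90

90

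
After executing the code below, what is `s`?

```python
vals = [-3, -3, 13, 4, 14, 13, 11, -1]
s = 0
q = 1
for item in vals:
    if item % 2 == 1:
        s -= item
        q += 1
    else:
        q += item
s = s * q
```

-750

item=-3: odd, s = 0-(-3) = 3; q=2
item=-3: odd, s = 3-(-3) = 6; q=3
item=13: odd, s = 6-13 = -7; q=4
item=4: not odd; q=8
item=14: not odd; q=22
item=13: odd, s = (-7)-13 = -20; q=23
item=11: odd, s = (-20)-11 = -31; q=24
item=-1: odd, s = (-31)-(-1) = -30; q=25
s*q = (-30)*25 = -750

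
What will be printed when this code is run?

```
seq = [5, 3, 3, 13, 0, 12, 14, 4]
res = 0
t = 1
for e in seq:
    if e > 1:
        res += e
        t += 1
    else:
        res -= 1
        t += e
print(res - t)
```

45

e=5: >1, res = 0+5 = 5; t=2
e=3: >1, res = 5+3 = 8; t=3
e=3: >1, res = 8+3 = 11; t=4
e=13: >1, res = 11+13 = 24; t=5
e=0: not >1, res = 24-1 = 23; t=5
e=12: >1, res = 23+12 = 35; t=6
e=14: >1, res = 35+14 = 49; t=7
e=4: >1, res = 49+4 = 53; t=8
res-t = 53-8 = 45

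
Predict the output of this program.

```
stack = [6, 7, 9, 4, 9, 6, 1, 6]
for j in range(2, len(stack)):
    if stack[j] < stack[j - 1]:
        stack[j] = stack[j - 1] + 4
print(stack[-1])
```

j=2: 9>=7, unchanged → [6, 7, 9, 4, 9, 6, 1, 6]
j=3: 4<9, stack[3] = 9+4 = 13 → [6, 7, 9, 13, 9, 6, 1, 6]
j=4: 9<13, stack[4] = 13+4 = 17 → [6, 7, 9, 13, 17, 6, 1, 6]
j=5: 6<17, stack[5] = 17+4 = 21 → [6, 7, 9, 13, 17, 21, 1, 6]
j=6: 1<21, stack[6] = 21+4 = 25 → [6, 7, 9, 13, 17, 21, 25, 6]
j=7: 6<25, stack[7] = 25+4 = 29 → [6, 7, 9, 13, 17, 21, 25, 29]

29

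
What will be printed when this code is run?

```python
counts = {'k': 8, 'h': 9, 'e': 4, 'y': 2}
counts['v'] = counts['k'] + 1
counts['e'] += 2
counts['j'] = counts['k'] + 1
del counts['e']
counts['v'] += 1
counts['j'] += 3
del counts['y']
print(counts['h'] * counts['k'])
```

counts['v'] = counts['k']+1 = 9 → {'k': 8, 'h': 9, 'e': 4, 'y': 2, 'v': 9}
counts['e'] = 4+2 = 6 → {'k': 8, 'h': 9, 'e': 6, 'y': 2, 'v': 9}
counts['j'] = counts['k']+1 = 9 → {'k': 8, 'h': 9, 'e': 6, 'y': 2, 'v': 9, 'j': 9}
del 'e' → {'k': 8, 'h': 9, 'y': 2, 'v': 9, 'j': 9}
counts['v'] = 9+1 = 10 → {'k': 8, 'h': 9, 'y': 2, 'v': 10, 'j': 9}
counts['j'] = 9+3 = 12 → {'k': 8, 'h': 9, 'y': 2, 'v': 10, 'j': 12}
del 'y' → {'k': 8, 'h': 9, 'v': 10, 'j': 12}
counts['h']*counts['k'] = 9*8 = 72

72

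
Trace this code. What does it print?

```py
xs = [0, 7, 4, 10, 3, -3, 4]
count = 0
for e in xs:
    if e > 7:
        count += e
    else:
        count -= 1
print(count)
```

4

e=0: not >7, count = 0-1 = -1
e=7: not >7, count = (-1)-1 = -2
e=4: not >7, count = (-2)-1 = -3
e=10: >7, count = (-3)+10 = 7
e=3: not >7, count = 7-1 = 6
e=-3: not >7, count = 6-1 = 5
e=4: not >7, count = 5-1 = 4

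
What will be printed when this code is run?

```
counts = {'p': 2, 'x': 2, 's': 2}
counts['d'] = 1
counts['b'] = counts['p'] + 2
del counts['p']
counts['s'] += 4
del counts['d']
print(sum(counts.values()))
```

12

counts['d'] = 1 → {'p': 2, 'x': 2, 's': 2, 'd': 1}
counts['b'] = counts['p']+2 = 4 → {'p': 2, 'x': 2, 's': 2, 'd': 1, 'b': 4}
del 'p' → {'x': 2, 's': 2, 'd': 1, 'b': 4}
counts['s'] = 2+4 = 6 → {'x': 2, 's': 6, 'd': 1, 'b': 4}
del 'd' → {'x': 2, 's': 6, 'b': 4}
sum of values = 12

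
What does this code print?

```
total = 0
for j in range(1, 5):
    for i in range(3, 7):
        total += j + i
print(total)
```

j=1,i=3: total = 0+4 = 4
j=1,i=4: total = 4+5 = 9
j=1,i=5: total = 9+6 = 15
j=1,i=6: total = 15+7 = 22
j=2,i=3: total = 22+5 = 27
j=2,i=4: total = 27+6 = 33
j=2,i=5: total = 33+7 = 40
j=2,i=6: total = 40+8 = 48
j=3,i=3: total = 48+6 = 54
j=3,i=4: total = 54+7 = 61
j=3,i=5: total = 61+8 = 69
j=3,i=6: total = 69+9 = 78
j=4,i=3: total = 78+7 = 85
j=4,i=4: total = 85+8 = 93
j=4,i=5: total = 93+9 = 102
j=4,i=6: total = 102+10 = 112

112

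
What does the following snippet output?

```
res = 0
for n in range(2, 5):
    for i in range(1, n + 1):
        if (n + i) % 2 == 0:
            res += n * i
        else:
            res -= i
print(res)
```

n=2,i=1: odd sum, res = 0-1 = -1
n=2,i=2: even sum, res = (-1)+4 = 3
n=3,i=1: even sum, res = 3+3 = 6
n=3,i=2: odd sum, res = 6-2 = 4
n=3,i=3: even sum, res = 4+9 = 13
n=4,i=1: odd sum, res = 13-1 = 12
n=4,i=2: even sum, res = 12+8 = 20
n=4,i=3: odd sum, res = 20-3 = 17
n=4,i=4: even sum, res = 17+16 = 33

33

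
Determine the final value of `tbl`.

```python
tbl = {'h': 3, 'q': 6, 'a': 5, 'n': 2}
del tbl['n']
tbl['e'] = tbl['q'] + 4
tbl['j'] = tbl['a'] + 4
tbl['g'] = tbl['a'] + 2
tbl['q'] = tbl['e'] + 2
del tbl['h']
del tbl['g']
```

{'q': 12, 'a': 5, 'e': 10, 'j': 9}

del 'n' → {'h': 3, 'q': 6, 'a': 5}
tbl['e'] = tbl['q']+4 = 10 → {'h': 3, 'q': 6, 'a': 5, 'e': 10}
tbl['j'] = tbl['a']+4 = 9 → {'h': 3, 'q': 6, 'a': 5, 'e': 10, 'j': 9}
tbl['g'] = tbl['a']+2 = 7 → {'h': 3, 'q': 6, 'a': 5, 'e': 10, 'j': 9, 'g': 7}
tbl['q'] = tbl['e']+2 = 12 → {'h': 3, 'q': 12, 'a': 5, 'e': 10, 'j': 9, 'g': 7}
del 'h' → {'q': 12, 'a': 5, 'e': 10, 'j': 9, 'g': 7}
del 'g' → {'q': 12, 'a': 5, 'e': 10, 'j': 9}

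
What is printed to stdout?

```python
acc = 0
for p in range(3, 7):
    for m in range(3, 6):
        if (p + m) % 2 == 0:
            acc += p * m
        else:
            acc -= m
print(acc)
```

p=3,m=3: even sum, acc = 0+9 = 9
p=3,m=4: odd sum, acc = 9-4 = 5
p=3,m=5: even sum, acc = 5+15 = 20
p=4,m=3: odd sum, acc = 20-3 = 17
p=4,m=4: even sum, acc = 17+16 = 33
p=4,m=5: odd sum, acc = 33-5 = 28
p=5,m=3: even sum, acc = 28+15 = 43
p=5,m=4: odd sum, acc = 43-4 = 39
p=5,m=5: even sum, acc = 39+25 = 64
p=6,m=3: odd sum, acc = 64-3 = 61
p=6,m=4: even sum, acc = 61+24 = 85
p=6,m=5: odd sum, acc = 85-5 = 80

80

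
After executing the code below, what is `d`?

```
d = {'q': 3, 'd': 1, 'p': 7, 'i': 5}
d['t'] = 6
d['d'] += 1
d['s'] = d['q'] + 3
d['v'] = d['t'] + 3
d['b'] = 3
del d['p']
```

{'q': 3, 'd': 2, 'i': 5, 't': 6, 's': 6, 'v': 9, 'b': 3}

d['t'] = 6 → {'q': 3, 'd': 1, 'p': 7, 'i': 5, 't': 6}
d['d'] = 1+1 = 2 → {'q': 3, 'd': 2, 'p': 7, 'i': 5, 't': 6}
d['s'] = d['q']+3 = 6 → {'q': 3, 'd': 2, 'p': 7, 'i': 5, 't': 6, 's': 6}
d['v'] = d['t']+3 = 9 → {'q': 3, 'd': 2, 'p': 7, 'i': 5, 't': 6, 's': 6, 'v': 9}
d['b'] = 3 → {'q': 3, 'd': 2, 'p': 7, 'i': 5, 't': 6, 's': 6, 'v': 9, 'b': 3}
del 'p' → {'q': 3, 'd': 2, 'i': 5, 't': 6, 's': 6, 'v': 9, 'b': 3}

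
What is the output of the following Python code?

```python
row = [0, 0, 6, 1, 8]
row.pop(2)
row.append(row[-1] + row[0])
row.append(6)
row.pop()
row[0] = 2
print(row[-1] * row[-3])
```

pop(2) removes 6 → [0, 0, 1, 8]
append row[-1]+row[0] = 8+0 = 8 → [0, 0, 1, 8, 8]
append 6 → [0, 0, 1, 8, 8, 6]
pop() removes 6 → [0, 0, 1, 8, 8]
row[0] = 2 → [2, 0, 1, 8, 8]
row[-1]*row[-3] = 8*1 = 8

8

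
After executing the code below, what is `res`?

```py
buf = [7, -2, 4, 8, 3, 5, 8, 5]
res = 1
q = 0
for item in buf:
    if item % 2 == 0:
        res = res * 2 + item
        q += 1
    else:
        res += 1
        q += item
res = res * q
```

item=7: not even, res = 1+1 = 2; q=7
item=-2: even, res = 2*2+(-2) = 2; q=8
item=4: even, res = 2*2+4 = 8; q=9
item=8: even, res = 8*2+8 = 24; q=10
item=3: not even, res = 24+1 = 25; q=13
item=5: not even, res = 25+1 = 26; q=18
item=8: even, res = 26*2+8 = 60; q=19
item=5: not even, res = 60+1 = 61; q=24
res*q = 61*24 = 1464

1464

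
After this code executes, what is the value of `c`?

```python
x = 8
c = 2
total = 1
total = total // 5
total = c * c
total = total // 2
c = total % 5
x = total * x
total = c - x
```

total = 1//5 = 0
total = 2*2 = 4
total = 4//2 = 2
c = 2%5 = 2
x = 2*8 = 16
total = 2-16 = -14

2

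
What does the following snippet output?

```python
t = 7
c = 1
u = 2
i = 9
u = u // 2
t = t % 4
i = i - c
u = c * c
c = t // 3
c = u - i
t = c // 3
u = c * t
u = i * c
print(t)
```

u = 2//2 = 1
t = 7%4 = 3
i = 9-1 = 8
u = 1*1 = 1
c = 3//3 = 1
c = 1-8 = -7
t = (-7)//3 = -3
u = (-7)*(-3) = 21
u = 8*(-7) = -56

-3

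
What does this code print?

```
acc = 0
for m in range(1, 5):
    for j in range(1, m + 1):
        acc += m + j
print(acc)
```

50

m=1,j=1: acc = 0+2 = 2
m=2,j=1: acc = 2+3 = 5
m=2,j=2: acc = 5+4 = 9
m=3,j=1: acc = 9+4 = 13
m=3,j=2: acc = 13+5 = 18
m=3,j=3: acc = 18+6 = 24
m=4,j=1: acc = 24+5 = 29
m=4,j=2: acc = 29+6 = 35
m=4,j=3: acc = 35+7 = 42
m=4,j=4: acc = 42+8 = 50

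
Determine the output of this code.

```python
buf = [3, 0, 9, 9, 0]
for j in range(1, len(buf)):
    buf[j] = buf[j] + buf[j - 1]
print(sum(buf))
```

60

j=1: buf[1] = 0+3 = 3 → [3, 3, 9, 9, 0]
j=2: buf[2] = 9+3 = 12 → [3, 3, 12, 9, 0]
j=3: buf[3] = 9+12 = 21 → [3, 3, 12, 21, 0]
j=4: buf[4] = 0+21 = 21 → [3, 3, 12, 21, 21]
sum = 60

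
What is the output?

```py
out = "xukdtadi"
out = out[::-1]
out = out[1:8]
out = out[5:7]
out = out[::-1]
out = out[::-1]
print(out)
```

ux

reverse → 'idatdkux'
slice [1:8] → 'datdkux'
slice [5:7] → 'ux'
reverse → 'xu'
reverse → 'ux'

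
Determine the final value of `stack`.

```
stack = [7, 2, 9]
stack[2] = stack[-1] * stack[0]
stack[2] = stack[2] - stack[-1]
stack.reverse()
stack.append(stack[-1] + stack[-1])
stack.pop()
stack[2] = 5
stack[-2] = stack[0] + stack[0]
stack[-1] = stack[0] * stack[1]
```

[0, 0, 0]

stack[2] = stack[-1]*stack[0] = 9*7 = 63 → [7, 2, 63]
stack[2] = stack[2]-stack[-1] = 63-63 = 0 → [7, 2, 0]
reverse → [0, 2, 7]
append stack[-1]+stack[-1] = 7+7 = 14 → [0, 2, 7, 14]
pop() removes 14 → [0, 2, 7]
stack[2] = 5 → [0, 2, 5]
stack[-2] = stack[0]+stack[0] = 0+0 = 0 → [0, 0, 5]
stack[-1] = stack[0]*stack[1] = 0*0 = 0 → [0, 0, 0]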